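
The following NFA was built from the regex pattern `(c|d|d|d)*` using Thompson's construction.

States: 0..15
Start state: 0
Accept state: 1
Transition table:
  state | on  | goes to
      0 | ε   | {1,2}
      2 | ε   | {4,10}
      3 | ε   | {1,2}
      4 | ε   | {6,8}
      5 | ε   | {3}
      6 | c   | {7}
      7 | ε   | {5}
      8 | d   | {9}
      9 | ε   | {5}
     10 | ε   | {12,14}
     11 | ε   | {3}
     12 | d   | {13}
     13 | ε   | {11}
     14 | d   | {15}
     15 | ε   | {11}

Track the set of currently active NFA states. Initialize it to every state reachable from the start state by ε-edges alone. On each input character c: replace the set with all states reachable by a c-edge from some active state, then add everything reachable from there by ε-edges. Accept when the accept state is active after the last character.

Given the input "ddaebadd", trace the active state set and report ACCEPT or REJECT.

start: ε-closure({0}) = {0,1,2,4,6,8,10,12,14}
'd' @ 1: {1,2,3,4,5,6,8,9,10,11,12,13,14,15}  (accept∈set)
'd' @ 2: {1,2,3,4,5,6,8,9,10,11,12,13,14,15}  (accept∈set)
'a' @ 3: {}  — state set empty
rest 'ebadd' ignored (set empty)
after full input: {}  (accept=1 not in)

Answer: REJECT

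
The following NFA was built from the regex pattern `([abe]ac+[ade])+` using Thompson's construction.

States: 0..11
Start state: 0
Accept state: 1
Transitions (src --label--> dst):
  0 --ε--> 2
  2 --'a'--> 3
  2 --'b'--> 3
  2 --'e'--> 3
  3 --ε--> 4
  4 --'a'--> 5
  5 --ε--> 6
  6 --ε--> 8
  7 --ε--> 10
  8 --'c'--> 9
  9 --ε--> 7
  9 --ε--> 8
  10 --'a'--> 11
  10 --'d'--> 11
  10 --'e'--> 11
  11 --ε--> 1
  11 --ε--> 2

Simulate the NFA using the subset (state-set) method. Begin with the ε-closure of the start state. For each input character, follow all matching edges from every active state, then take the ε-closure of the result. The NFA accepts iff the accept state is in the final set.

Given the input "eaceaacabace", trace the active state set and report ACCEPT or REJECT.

S₀ = ε-closure({0}) = {0,2}
'e' @ 1: {3,4}
'a' @ 2: {5,6,8}
'c' @ 3: {7,8,9,10}
'e' @ 4: {1,2,11}  ✓accept
'a' @ 5: {3,4}
'a' @ 6: {5,6,8}
'c' @ 7: {7,8,9,10}
'a' @ 8: {1,2,11}  ✓accept
'b' @ 9: {3,4}
'a' @ 10: {5,6,8}
'c' @ 11: {7,8,9,10}
'e' @ 12: {1,2,11}  ✓accept
final: {1,2,11}; accept 1 in set

Answer: ACCEPT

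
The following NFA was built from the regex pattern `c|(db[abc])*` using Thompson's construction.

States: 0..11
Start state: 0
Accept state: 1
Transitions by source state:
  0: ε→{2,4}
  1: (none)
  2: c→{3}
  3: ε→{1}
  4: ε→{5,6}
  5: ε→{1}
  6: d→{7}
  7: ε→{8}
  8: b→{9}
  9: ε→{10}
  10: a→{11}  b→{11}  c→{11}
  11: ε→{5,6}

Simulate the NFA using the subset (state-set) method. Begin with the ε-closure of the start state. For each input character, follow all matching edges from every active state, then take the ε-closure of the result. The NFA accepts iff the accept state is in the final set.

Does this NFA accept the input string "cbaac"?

initial (ε-close {0}): {0,1,2,4,5,6}
'c' @ 1: {1,3}  ✓accept
'b' @ 2: {}  — no active states
rest 'aac' ignored (set empty)
final: {}; accept 1 not in set

Answer: REJECT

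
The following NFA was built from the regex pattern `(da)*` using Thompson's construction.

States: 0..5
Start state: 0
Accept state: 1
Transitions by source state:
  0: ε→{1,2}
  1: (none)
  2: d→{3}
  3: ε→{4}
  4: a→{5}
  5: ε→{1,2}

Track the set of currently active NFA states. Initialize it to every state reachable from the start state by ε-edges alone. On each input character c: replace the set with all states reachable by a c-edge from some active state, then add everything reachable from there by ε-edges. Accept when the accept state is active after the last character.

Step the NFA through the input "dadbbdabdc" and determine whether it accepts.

Answer: REJECT

Steps:
S₀ = ε-closure({0}) = {0,1,2}
'd' @ 1: {3,4}
'a' @ 2: {1,2,5}  (accept∈set)
'd' @ 3: {3,4}
'b' @ 4: {}  — no active states
rest 'bdabdc' ignored (set empty)
after full input: {}  (accept=1 not in)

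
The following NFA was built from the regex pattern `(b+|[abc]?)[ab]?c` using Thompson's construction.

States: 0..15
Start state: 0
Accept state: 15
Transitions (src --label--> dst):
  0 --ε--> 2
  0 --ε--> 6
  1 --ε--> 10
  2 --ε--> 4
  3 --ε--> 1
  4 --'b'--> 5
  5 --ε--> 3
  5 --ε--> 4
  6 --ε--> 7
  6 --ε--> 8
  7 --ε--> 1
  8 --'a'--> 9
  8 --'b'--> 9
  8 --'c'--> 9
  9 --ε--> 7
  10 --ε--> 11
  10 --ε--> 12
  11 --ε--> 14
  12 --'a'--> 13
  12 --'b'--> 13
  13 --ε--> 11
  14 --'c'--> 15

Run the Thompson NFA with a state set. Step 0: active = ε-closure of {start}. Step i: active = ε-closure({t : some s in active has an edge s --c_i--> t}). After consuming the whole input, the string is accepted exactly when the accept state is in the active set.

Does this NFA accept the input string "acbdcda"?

Answer: REJECT

Trace:
initial (ε-close {0}): {0,1,2,4,6,7,8,10,11,12,14}
'a' @ 1: {1,7,9,10,11,12,13,14}
'c' @ 2: {15}  (accept∈set)
'b' @ 3: {}  — no active states
rest 'dcda' ignored (set empty)
after full input: {}  (accept=15 not in)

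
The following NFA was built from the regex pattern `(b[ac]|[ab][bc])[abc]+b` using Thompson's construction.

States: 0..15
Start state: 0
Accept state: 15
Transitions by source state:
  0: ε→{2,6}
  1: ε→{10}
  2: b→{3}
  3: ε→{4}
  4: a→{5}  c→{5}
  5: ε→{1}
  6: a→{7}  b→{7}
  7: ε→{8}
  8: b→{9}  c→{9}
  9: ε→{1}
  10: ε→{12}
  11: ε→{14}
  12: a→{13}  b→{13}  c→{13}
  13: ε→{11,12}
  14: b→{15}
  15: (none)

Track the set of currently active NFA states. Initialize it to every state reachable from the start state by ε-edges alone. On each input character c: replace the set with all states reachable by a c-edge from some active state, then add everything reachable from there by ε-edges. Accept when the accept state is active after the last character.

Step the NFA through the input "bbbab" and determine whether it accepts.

Answer: ACCEPT

Derivation:
S₀ = ε-closure({0}) = {0,2,6}
'b' @ 1: {3,4,7,8}
'b' @ 2: {1,9,10,12}
'b' @ 3: {11,12,13,14}
'a' @ 4: {11,12,13,14}
'b' @ 5: {11,12,13,14,15}  [accepting]
after full input: {11,12,13,14,15}  (accept=15 in)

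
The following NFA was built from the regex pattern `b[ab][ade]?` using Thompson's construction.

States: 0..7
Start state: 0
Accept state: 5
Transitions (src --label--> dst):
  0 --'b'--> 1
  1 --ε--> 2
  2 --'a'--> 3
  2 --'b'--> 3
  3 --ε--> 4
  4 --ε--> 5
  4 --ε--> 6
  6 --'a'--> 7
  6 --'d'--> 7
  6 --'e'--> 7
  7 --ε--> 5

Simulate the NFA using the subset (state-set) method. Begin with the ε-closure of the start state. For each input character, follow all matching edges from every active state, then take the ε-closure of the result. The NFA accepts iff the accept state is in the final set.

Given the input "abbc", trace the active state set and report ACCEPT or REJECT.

S₀ = ε-closure({0}) = {0}
'a' @ 1: {}  — no active states
rest 'bbc' ignored (set empty)
final: {}; accept 5 not in set

Answer: REJECT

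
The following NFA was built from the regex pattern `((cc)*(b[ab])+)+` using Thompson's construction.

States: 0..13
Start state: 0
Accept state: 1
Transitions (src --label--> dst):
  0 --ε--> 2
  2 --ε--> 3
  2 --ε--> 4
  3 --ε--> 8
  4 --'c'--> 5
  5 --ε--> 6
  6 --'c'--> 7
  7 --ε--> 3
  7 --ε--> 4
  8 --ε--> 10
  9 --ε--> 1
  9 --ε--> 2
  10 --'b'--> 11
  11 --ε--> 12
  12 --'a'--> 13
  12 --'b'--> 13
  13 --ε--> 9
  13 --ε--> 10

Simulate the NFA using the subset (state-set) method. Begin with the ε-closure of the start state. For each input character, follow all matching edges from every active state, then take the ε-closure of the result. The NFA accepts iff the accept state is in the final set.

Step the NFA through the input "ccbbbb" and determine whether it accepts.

Answer: ACCEPT

Trace:
initial (ε-close {0}): {0,2,3,4,8,10}
'c' @ 1: {5,6}
'c' @ 2: {3,4,7,8,10}
'b' @ 3: {11,12}
'b' @ 4: {1,2,3,4,8,9,10,13}  (accept∈set)
'b' @ 5: {11,12}
'b' @ 6: {1,2,3,4,8,9,10,13}  (accept∈set)
after full input: {1,2,3,4,8,9,10,13}  (accept=1 in)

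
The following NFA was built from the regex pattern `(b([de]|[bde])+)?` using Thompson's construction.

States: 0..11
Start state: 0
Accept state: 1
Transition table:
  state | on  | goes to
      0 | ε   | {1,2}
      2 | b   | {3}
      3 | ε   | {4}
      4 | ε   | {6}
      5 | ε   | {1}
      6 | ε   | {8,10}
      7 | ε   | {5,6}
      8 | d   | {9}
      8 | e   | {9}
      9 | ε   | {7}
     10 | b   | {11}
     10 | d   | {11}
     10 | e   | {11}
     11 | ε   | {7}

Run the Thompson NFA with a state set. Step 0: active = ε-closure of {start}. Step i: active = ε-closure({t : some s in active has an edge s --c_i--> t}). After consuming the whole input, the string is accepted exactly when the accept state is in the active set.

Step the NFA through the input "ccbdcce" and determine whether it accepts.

Answer: REJECT

Derivation:
start: ε-closure({0}) = {0,1,2}
'c' @ 1: {}  — dead — no transitions
rest 'cbdcce' ignored (set empty)
end set {} — state 1 not in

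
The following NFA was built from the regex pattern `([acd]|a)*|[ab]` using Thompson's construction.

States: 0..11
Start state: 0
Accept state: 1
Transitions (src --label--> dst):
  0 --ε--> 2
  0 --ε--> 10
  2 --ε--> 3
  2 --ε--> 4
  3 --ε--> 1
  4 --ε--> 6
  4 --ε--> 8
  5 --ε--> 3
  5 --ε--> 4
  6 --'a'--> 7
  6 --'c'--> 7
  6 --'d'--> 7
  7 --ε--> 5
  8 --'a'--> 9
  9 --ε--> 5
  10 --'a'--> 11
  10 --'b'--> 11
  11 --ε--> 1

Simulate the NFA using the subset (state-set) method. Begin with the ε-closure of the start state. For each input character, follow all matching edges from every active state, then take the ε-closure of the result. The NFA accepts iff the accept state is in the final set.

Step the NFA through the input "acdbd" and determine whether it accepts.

Answer: REJECT

Trace:
start: ε-closure({0}) = {0,1,2,3,4,6,8,10}
'a' @ 1: {1,3,4,5,6,7,8,9,11}  ✓accept
'c' @ 2: {1,3,4,5,6,7,8}  ✓accept
'd' @ 3: {1,3,4,5,6,7,8}  ✓accept
'b' @ 4: {}  — no active states
rest 'd' ignored (set empty)
after full input: {}  (accept=1 not in)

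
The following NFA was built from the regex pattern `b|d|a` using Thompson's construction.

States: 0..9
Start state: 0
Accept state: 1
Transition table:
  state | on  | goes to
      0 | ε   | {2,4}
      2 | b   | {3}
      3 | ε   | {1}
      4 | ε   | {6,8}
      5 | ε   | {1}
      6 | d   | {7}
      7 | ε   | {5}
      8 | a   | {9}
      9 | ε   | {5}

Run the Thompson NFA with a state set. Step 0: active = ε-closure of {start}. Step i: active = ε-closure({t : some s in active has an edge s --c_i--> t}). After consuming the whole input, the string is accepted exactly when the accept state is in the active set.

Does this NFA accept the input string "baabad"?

S₀ = ε-closure({0}) = {0,2,4,6,8}
'b' @ 1: {1,3}  ✓accept
'a' @ 2: {}  — state set empty
rest 'abad' ignored (set empty)
after full input: {}  (accept=1 not in)

Answer: REJECT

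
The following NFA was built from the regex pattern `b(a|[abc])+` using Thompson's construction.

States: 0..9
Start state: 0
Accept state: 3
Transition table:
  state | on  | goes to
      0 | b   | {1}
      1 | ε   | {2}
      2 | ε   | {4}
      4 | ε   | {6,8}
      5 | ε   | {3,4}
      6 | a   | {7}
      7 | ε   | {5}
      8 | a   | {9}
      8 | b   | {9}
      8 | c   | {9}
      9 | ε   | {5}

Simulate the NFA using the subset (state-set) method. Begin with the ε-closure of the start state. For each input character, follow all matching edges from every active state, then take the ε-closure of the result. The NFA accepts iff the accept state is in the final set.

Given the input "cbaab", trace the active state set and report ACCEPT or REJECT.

start: ε-closure({0}) = {0}
'c' @ 1: {}  — state set empty
rest 'baab' ignored (set empty)
final: {}; accept 3 not in set

Answer: REJECT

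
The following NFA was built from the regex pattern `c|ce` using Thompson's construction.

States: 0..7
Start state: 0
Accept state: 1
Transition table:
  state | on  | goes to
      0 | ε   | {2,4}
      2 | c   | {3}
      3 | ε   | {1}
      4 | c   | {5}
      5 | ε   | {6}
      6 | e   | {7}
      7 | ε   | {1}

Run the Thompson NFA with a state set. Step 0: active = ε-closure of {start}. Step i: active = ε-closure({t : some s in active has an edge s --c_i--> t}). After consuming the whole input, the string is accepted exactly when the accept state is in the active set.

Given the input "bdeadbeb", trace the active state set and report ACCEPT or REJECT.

Answer: REJECT

Trace:
S₀ = ε-closure({0}) = {0,2,4}
'b' @ 1: {}  — state set empty
rest 'deadbeb' ignored (set empty)
after full input: {}  (accept=1 not in)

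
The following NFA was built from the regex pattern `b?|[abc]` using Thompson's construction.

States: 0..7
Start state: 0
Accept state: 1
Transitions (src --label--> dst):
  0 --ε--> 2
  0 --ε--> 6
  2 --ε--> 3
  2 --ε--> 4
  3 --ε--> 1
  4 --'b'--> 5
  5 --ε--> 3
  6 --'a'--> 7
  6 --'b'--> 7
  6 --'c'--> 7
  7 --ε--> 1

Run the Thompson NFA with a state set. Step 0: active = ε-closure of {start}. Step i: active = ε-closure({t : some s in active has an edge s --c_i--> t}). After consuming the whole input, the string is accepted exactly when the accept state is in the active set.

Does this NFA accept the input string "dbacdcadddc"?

initial (ε-close {0}): {0,1,2,3,4,6}
'd' @ 1: {}  — state set empty
rest 'bacdcadddc' ignored (set empty)
after full input: {}  (accept=1 not in)

Answer: REJECT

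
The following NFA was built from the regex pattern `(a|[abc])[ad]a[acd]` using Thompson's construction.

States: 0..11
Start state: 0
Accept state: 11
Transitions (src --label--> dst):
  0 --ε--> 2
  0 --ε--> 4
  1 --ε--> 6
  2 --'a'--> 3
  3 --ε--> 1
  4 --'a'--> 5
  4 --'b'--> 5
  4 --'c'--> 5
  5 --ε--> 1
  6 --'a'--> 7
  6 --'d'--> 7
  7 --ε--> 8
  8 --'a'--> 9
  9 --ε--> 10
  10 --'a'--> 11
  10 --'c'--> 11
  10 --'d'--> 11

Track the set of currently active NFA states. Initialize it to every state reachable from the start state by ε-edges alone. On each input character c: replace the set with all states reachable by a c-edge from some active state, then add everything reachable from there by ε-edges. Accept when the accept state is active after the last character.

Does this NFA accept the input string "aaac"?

start: ε-closure({0}) = {0,2,4}
'a' @ 1: {1,3,5,6}
'a' @ 2: {7,8}
'a' @ 3: {9,10}
'c' @ 4: {11}  ✓accept
end set {11} — state 11 in

Answer: ACCEPT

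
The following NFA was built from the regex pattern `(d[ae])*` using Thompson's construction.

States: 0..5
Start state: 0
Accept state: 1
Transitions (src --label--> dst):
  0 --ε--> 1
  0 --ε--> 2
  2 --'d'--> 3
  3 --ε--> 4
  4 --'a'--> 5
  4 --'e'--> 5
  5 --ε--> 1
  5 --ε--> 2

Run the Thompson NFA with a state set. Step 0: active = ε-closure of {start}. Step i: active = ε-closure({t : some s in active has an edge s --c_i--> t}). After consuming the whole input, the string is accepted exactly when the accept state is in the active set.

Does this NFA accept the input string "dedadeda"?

Answer: ACCEPT

Derivation:
start: ε-closure({0}) = {0,1,2}
'd' @ 1: {3,4}
'e' @ 2: {1,2,5}  [accepting]
'd' @ 3: {3,4}
'a' @ 4: {1,2,5}  [accepting]
'd' @ 5: {3,4}
'e' @ 6: {1,2,5}  [accepting]
'd' @ 7: {3,4}
'a' @ 8: {1,2,5}  [accepting]
end set {1,2,5} — state 1 in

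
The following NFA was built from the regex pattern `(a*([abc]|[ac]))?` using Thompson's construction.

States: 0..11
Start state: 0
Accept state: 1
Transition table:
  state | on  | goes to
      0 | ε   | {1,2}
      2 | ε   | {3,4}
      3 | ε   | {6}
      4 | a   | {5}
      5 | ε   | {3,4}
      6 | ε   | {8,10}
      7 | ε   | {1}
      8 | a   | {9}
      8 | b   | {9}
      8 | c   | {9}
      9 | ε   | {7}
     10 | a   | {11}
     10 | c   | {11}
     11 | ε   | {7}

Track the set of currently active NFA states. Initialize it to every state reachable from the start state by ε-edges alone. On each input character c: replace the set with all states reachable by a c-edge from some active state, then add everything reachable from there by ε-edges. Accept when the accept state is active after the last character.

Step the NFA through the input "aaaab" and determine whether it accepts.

Answer: ACCEPT

Derivation:
initial (ε-close {0}): {0,1,2,3,4,6,8,10}
'a' @ 1: {1,3,4,5,6,7,8,9,10,11}  ✓accept
'a' @ 2: {1,3,4,5,6,7,8,9,10,11}  ✓accept
'a' @ 3: {1,3,4,5,6,7,8,9,10,11}  ✓accept
'a' @ 4: {1,3,4,5,6,7,8,9,10,11}  ✓accept
'b' @ 5: {1,7,9}  ✓accept
after full input: {1,7,9}  (accept=1 in)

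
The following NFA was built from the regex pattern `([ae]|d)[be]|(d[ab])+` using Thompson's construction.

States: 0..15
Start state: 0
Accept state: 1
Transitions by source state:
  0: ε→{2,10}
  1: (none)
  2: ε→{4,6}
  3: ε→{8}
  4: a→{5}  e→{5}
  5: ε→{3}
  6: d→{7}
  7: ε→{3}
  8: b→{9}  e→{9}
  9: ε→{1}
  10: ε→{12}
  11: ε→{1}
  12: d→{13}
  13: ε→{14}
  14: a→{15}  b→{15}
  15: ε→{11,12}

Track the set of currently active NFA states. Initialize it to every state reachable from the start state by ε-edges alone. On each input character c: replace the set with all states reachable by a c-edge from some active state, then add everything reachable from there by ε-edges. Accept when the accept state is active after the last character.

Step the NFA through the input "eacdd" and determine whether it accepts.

S₀ = ε-closure({0}) = {0,2,4,6,10,12}
'e' @ 1: {3,5,8}
'a' @ 2: {}  — no active states
rest 'cdd' ignored (set empty)
after full input: {}  (accept=1 not in)

Answer: REJECT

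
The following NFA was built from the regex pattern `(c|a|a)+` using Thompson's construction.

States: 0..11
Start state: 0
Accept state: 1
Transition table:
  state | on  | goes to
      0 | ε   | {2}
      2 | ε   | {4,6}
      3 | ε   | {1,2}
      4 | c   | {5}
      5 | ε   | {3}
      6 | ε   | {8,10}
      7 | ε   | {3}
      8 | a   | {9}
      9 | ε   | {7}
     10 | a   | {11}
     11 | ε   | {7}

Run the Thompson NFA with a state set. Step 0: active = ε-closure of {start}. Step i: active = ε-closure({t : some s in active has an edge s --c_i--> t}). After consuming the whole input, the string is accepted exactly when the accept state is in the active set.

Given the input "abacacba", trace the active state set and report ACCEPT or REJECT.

start: ε-closure({0}) = {0,2,4,6,8,10}
'a' @ 1: {1,2,3,4,6,7,8,9,10,11}  (accept∈set)
'b' @ 2: {}  — dead — no transitions
rest 'acacba' ignored (set empty)
end set {} — state 1 not in

Answer: REJECT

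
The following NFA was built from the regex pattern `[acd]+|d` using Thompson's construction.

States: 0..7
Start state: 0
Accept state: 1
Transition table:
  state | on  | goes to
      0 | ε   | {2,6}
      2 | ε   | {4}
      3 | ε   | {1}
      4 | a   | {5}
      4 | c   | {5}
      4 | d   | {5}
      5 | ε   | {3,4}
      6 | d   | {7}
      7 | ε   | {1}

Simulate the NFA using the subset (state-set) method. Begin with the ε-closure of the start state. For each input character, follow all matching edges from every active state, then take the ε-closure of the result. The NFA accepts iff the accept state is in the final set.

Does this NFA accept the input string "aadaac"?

initial (ε-close {0}): {0,2,4,6}
'a' @ 1: {1,3,4,5}  [accepting]
'a' @ 2: {1,3,4,5}  [accepting]
'd' @ 3: {1,3,4,5}  [accepting]
'a' @ 4: {1,3,4,5}  [accepting]
'a' @ 5: {1,3,4,5}  [accepting]
'c' @ 6: {1,3,4,5}  [accepting]
end set {1,3,4,5} — state 1 in

Answer: ACCEPT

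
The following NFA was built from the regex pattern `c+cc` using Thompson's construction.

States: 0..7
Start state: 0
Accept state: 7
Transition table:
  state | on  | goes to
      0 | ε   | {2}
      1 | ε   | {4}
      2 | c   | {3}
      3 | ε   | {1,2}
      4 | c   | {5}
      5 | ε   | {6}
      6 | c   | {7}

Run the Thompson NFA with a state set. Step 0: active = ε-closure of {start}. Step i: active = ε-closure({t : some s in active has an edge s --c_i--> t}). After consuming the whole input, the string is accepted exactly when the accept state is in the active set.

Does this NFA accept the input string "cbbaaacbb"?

initial (ε-close {0}): {0,2}
'c' @ 1: {1,2,3,4}
'b' @ 2: {}  — dead — no transitions
rest 'baaacbb' ignored (set empty)
end set {} — state 7 not in

Answer: REJECT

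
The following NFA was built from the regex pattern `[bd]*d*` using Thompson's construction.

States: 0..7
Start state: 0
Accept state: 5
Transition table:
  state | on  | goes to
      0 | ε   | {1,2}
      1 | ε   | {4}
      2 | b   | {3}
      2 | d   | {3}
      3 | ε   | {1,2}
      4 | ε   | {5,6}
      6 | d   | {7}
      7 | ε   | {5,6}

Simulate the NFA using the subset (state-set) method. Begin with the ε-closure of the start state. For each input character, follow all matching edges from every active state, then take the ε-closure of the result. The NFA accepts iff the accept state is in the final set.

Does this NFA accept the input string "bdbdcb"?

initial (ε-close {0}): {0,1,2,4,5,6}
'b' @ 1: {1,2,3,4,5,6}  [accepting]
'd' @ 2: {1,2,3,4,5,6,7}  [accepting]
'b' @ 3: {1,2,3,4,5,6}  [accepting]
'd' @ 4: {1,2,3,4,5,6,7}  [accepting]
'c' @ 5: {}  — state set empty
rest 'b' ignored (set empty)
final: {}; accept 5 not in set

Answer: REJECT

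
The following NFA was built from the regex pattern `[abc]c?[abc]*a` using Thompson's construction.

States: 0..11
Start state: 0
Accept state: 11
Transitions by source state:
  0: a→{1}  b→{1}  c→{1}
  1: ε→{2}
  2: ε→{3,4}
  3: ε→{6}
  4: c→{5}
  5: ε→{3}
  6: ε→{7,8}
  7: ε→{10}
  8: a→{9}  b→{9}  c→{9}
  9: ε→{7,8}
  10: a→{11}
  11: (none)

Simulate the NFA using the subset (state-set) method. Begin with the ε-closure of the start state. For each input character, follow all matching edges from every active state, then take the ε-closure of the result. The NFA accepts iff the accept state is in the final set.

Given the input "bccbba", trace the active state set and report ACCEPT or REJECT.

initial (ε-close {0}): {0}
'b' @ 1: {1,2,3,4,6,7,8,10}
'c' @ 2: {3,5,6,7,8,9,10}
'c' @ 3: {7,8,9,10}
'b' @ 4: {7,8,9,10}
'b' @ 5: {7,8,9,10}
'a' @ 6: {7,8,9,10,11}  (accept∈set)
final: {7,8,9,10,11}; accept 11 in set

Answer: ACCEPT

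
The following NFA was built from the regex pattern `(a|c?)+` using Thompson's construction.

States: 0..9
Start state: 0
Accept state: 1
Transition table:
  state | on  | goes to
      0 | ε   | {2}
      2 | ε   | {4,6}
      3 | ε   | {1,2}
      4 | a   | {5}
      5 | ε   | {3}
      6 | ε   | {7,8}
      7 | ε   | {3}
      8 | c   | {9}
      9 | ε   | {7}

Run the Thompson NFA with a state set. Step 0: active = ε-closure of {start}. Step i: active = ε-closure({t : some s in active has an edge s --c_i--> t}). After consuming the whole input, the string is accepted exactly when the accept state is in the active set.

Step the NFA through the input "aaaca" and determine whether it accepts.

S₀ = ε-closure({0}) = {0,1,2,3,4,6,7,8}
'a' @ 1: {1,2,3,4,5,6,7,8}  [accepting]
'a' @ 2: {1,2,3,4,5,6,7,8}  [accepting]
'a' @ 3: {1,2,3,4,5,6,7,8}  [accepting]
'c' @ 4: {1,2,3,4,6,7,8,9}  [accepting]
'a' @ 5: {1,2,3,4,5,6,7,8}  [accepting]
after full input: {1,2,3,4,5,6,7,8}  (accept=1 in)

Answer: ACCEPT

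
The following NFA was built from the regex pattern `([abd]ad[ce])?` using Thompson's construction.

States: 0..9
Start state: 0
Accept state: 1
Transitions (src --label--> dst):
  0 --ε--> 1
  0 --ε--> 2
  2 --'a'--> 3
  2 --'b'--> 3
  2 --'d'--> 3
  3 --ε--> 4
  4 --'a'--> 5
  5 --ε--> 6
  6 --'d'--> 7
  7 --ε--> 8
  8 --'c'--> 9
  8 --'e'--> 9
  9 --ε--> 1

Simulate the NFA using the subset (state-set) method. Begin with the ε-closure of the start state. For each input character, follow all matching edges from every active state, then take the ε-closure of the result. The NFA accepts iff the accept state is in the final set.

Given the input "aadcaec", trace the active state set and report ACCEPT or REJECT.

Answer: REJECT

Steps:
initial (ε-close {0}): {0,1,2}
'a' @ 1: {3,4}
'a' @ 2: {5,6}
'd' @ 3: {7,8}
'c' @ 4: {1,9}  [accepting]
'a' @ 5: {}  — no active states
rest 'ec' ignored (set empty)
after full input: {}  (accept=1 not in)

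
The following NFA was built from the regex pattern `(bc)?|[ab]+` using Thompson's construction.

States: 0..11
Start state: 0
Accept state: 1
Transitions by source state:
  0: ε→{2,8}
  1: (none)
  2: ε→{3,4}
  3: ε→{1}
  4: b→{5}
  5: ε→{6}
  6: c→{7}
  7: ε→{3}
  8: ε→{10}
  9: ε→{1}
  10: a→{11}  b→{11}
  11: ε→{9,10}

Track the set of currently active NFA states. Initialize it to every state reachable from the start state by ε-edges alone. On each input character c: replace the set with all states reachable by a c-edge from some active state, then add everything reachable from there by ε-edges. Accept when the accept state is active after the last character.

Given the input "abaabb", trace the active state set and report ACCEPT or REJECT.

Answer: ACCEPT

Trace:
initial (ε-close {0}): {0,1,2,3,4,8,10}
'a' @ 1: {1,9,10,11}  (accept∈set)
'b' @ 2: {1,9,10,11}  (accept∈set)
'a' @ 3: {1,9,10,11}  (accept∈set)
'a' @ 4: {1,9,10,11}  (accept∈set)
'b' @ 5: {1,9,10,11}  (accept∈set)
'b' @ 6: {1,9,10,11}  (accept∈set)
end set {1,9,10,11} — state 1 in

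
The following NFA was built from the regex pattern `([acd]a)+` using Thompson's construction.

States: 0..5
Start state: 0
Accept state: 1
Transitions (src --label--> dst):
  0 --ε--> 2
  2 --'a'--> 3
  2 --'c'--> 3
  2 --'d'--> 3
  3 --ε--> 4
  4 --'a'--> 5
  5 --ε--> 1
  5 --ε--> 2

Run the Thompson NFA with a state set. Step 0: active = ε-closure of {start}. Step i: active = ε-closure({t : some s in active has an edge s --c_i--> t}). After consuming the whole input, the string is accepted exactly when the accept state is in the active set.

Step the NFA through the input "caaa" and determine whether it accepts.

start: ε-closure({0}) = {0,2}
'c' @ 1: {3,4}
'a' @ 2: {1,2,5}  ✓accept
'a' @ 3: {3,4}
'a' @ 4: {1,2,5}  ✓accept
end set {1,2,5} — state 1 in

Answer: ACCEPT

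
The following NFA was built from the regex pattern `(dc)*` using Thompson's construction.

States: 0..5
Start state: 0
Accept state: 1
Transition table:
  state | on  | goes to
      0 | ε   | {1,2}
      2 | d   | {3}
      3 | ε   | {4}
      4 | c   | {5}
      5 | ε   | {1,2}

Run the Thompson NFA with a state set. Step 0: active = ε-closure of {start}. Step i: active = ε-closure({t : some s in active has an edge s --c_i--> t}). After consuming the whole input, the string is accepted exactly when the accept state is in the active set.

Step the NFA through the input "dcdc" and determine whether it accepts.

start: ε-closure({0}) = {0,1,2}
'd' @ 1: {3,4}
'c' @ 2: {1,2,5}  [accepting]
'd' @ 3: {3,4}
'c' @ 4: {1,2,5}  [accepting]
end set {1,2,5} — state 1 in

Answer: ACCEPT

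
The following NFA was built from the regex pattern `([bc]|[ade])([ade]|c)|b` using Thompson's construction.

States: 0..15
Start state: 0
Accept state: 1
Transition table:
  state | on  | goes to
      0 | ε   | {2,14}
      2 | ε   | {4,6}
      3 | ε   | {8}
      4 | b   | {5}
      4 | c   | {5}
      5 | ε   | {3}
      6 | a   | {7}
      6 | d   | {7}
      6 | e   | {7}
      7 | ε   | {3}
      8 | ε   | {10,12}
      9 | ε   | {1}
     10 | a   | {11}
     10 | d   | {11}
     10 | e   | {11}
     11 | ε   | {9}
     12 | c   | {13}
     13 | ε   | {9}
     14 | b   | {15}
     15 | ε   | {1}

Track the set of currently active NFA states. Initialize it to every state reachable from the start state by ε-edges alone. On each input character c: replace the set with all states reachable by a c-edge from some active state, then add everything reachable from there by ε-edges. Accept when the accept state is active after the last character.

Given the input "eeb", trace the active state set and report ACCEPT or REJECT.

Answer: REJECT

Trace:
start: ε-closure({0}) = {0,2,4,6,14}
'e' @ 1: {3,7,8,10,12}
'e' @ 2: {1,9,11}  [accepting]
'b' @ 3: {}  — no active states
final: {}; accept 1 not in set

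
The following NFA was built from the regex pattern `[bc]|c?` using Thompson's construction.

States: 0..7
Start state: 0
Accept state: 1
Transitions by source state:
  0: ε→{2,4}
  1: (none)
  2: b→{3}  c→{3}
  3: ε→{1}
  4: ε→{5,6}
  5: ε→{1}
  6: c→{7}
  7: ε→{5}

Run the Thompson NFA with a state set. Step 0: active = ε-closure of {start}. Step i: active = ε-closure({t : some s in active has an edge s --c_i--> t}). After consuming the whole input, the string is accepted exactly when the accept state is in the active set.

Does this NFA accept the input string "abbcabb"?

Answer: REJECT

Trace:
S₀ = ε-closure({0}) = {0,1,2,4,5,6}
'a' @ 1: {}  — state set empty
rest 'bbcabb' ignored (set empty)
final: {}; accept 1 not in set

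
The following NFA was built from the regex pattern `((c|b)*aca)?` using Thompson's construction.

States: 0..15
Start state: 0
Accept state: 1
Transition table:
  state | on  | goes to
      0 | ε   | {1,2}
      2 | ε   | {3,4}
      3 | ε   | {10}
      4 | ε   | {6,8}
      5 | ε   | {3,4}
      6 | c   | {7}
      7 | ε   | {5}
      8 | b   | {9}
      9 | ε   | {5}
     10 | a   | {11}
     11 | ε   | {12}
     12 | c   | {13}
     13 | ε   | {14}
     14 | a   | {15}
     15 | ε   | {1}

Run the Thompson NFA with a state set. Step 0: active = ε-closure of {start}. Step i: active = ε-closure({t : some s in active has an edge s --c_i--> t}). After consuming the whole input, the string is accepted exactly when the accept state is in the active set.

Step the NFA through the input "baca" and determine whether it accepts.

Answer: ACCEPT

Derivation:
S₀ = ε-closure({0}) = {0,1,2,3,4,6,8,10}
'b' @ 1: {3,4,5,6,8,9,10}
'a' @ 2: {11,12}
'c' @ 3: {13,14}
'a' @ 4: {1,15}  ✓accept
end set {1,15} — state 1 in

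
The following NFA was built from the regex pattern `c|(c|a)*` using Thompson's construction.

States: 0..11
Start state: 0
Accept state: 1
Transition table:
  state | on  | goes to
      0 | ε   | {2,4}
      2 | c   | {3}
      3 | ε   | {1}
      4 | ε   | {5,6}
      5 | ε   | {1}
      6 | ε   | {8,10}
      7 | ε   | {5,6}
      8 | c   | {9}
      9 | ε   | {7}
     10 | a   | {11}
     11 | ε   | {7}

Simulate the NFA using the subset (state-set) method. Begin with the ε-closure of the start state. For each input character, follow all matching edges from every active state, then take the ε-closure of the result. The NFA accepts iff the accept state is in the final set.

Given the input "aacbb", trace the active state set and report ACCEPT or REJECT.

Answer: REJECT

Steps:
S₀ = ε-closure({0}) = {0,1,2,4,5,6,8,10}
'a' @ 1: {1,5,6,7,8,10,11}  ✓accept
'a' @ 2: {1,5,6,7,8,10,11}  ✓accept
'c' @ 3: {1,5,6,7,8,9,10}  ✓accept
'b' @ 4: {}  — dead — no transitions
rest 'b' ignored (set empty)
after full input: {}  (accept=1 not in)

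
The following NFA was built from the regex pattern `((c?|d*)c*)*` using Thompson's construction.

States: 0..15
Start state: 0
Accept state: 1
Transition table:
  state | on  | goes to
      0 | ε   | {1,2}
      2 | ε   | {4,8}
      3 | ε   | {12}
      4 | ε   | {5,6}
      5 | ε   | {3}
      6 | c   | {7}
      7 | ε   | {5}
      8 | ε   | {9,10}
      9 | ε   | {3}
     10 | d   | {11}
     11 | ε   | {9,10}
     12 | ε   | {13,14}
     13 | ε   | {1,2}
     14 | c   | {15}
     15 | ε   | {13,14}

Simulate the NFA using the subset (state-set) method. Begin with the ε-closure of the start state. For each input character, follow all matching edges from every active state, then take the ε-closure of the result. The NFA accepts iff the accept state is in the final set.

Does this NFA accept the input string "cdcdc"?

Answer: ACCEPT

Derivation:
start: ε-closure({0}) = {0,1,2,3,4,5,6,8,9,10,12,13,14}
'c' @ 1: {1,2,3,4,5,6,7,8,9,10,12,13,14,15}  [accepting]
'd' @ 2: {1,2,3,4,5,6,8,9,10,11,12,13,14}  [accepting]
'c' @ 3: {1,2,3,4,5,6,7,8,9,10,12,13,14,15}  [accepting]
'd' @ 4: {1,2,3,4,5,6,8,9,10,11,12,13,14}  [accepting]
'c' @ 5: {1,2,3,4,5,6,7,8,9,10,12,13,14,15}  [accepting]
end set {1,2,3,4,5,6,7,8,9,10,12,13,14,15} — state 1 in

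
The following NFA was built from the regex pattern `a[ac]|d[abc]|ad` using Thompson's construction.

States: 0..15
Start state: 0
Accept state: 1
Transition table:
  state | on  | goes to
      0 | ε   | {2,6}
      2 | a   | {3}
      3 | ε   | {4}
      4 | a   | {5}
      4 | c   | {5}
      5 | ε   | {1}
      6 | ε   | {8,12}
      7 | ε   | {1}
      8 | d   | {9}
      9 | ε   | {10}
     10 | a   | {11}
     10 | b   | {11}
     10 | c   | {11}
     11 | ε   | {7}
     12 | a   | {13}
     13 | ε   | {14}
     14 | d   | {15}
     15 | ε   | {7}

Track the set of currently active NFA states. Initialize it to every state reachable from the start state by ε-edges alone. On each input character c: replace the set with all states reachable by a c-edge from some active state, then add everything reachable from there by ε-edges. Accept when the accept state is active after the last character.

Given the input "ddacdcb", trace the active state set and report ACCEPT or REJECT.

Answer: REJECT

Derivation:
initial (ε-close {0}): {0,2,6,8,12}
'd' @ 1: {9,10}
'd' @ 2: {}  — dead — no transitions
rest 'acdcb' ignored (set empty)
end set {} — state 1 not in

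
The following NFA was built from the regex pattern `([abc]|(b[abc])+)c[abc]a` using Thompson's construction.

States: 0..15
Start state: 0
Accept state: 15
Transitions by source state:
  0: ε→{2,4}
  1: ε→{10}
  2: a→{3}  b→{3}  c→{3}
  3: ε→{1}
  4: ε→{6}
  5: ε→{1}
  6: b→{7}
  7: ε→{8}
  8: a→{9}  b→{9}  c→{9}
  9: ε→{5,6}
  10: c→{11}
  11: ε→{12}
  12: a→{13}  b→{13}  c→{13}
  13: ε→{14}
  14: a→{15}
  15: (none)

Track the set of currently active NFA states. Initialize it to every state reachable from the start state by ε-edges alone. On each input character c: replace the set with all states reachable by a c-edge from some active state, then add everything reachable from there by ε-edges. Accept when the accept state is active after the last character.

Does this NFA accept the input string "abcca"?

S₀ = ε-closure({0}) = {0,2,4,6}
'a' @ 1: {1,3,10}
'b' @ 2: {}  — dead — no transitions
rest 'cca' ignored (set empty)
end set {} — state 15 not in

Answer: REJECT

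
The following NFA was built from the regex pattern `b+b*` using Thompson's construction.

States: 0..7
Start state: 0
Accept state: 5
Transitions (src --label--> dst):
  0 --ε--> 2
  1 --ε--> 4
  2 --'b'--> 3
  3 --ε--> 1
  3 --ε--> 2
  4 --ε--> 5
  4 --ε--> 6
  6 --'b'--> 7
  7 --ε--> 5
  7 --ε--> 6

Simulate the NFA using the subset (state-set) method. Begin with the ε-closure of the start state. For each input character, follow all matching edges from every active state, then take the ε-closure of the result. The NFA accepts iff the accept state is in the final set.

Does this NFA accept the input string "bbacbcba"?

start: ε-closure({0}) = {0,2}
'b' @ 1: {1,2,3,4,5,6}  ✓accept
'b' @ 2: {1,2,3,4,5,6,7}  ✓accept
'a' @ 3: {}  — dead — no transitions
rest 'cbcba' ignored (set empty)
end set {} — state 5 not in

Answer: REJECT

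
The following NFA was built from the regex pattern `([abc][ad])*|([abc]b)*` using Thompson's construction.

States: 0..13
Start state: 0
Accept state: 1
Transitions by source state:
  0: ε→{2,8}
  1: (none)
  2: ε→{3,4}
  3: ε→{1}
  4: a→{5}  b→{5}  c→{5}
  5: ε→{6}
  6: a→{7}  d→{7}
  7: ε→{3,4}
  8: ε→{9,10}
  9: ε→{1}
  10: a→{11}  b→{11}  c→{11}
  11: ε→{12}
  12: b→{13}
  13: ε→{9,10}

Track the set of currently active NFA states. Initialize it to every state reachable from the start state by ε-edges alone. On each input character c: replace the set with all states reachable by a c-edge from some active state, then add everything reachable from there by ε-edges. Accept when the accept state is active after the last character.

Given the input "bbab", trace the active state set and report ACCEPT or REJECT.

Answer: ACCEPT

Trace:
start: ε-closure({0}) = {0,1,2,3,4,8,9,10}
'b' @ 1: {5,6,11,12}
'b' @ 2: {1,9,10,13}  [accepting]
'a' @ 3: {11,12}
'b' @ 4: {1,9,10,13}  [accepting]
after full input: {1,9,10,13}  (accept=1 in)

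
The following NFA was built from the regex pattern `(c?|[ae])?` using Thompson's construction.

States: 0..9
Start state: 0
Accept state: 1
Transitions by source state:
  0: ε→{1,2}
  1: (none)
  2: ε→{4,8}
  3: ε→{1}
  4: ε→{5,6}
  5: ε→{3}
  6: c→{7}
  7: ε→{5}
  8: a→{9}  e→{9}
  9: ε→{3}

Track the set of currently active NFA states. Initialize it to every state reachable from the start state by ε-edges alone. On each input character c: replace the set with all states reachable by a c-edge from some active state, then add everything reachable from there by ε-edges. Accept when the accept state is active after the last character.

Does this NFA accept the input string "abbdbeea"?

S₀ = ε-closure({0}) = {0,1,2,3,4,5,6,8}
'a' @ 1: {1,3,9}  ✓accept
'b' @ 2: {}  — no active states
rest 'bdbeea' ignored (set empty)
end set {} — state 1 not in

Answer: REJECT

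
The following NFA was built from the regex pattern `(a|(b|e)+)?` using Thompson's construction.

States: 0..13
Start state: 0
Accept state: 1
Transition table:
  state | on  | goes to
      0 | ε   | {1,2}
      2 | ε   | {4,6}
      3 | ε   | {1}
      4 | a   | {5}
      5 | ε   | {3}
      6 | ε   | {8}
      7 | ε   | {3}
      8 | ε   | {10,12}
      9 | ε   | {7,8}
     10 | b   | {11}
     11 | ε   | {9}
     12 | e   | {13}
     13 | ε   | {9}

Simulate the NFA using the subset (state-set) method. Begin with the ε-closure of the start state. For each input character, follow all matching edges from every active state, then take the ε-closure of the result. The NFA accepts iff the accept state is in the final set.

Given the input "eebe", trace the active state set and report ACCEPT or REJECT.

S₀ = ε-closure({0}) = {0,1,2,4,6,8,10,12}
'e' @ 1: {1,3,7,8,9,10,12,13}  (accept∈set)
'e' @ 2: {1,3,7,8,9,10,12,13}  (accept∈set)
'b' @ 3: {1,3,7,8,9,10,11,12}  (accept∈set)
'e' @ 4: {1,3,7,8,9,10,12,13}  (accept∈set)
final: {1,3,7,8,9,10,12,13}; accept 1 in set

Answer: ACCEPT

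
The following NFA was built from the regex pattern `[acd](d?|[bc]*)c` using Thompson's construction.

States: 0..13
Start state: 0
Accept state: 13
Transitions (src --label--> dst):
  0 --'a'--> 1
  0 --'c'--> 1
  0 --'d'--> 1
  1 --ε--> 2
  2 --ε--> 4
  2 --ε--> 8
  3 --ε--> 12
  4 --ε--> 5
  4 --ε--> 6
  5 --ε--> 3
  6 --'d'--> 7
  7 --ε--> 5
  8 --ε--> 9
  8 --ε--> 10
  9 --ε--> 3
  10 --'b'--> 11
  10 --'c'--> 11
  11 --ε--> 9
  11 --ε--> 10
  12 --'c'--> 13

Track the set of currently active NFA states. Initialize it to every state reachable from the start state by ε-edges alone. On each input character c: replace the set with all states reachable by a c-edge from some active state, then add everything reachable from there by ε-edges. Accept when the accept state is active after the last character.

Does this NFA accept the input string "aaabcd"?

Answer: REJECT

Derivation:
start: ε-closure({0}) = {0}
'a' @ 1: {1,2,3,4,5,6,8,9,10,12}
'a' @ 2: {}  — dead — no transitions
rest 'abcd' ignored (set empty)
after full input: {}  (accept=13 not in)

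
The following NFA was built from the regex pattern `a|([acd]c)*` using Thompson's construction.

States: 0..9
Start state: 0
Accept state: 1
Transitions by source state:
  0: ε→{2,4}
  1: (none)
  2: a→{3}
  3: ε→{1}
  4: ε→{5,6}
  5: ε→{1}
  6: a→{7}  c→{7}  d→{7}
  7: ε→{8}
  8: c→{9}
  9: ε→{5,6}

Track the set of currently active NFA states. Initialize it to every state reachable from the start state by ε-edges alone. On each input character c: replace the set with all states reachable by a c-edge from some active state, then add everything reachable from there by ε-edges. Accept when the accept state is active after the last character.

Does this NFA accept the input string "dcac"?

Answer: ACCEPT

Steps:
S₀ = ε-closure({0}) = {0,1,2,4,5,6}
'd' @ 1: {7,8}
'c' @ 2: {1,5,6,9}  (accept∈set)
'a' @ 3: {7,8}
'c' @ 4: {1,5,6,9}  (accept∈set)
final: {1,5,6,9}; accept 1 in set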